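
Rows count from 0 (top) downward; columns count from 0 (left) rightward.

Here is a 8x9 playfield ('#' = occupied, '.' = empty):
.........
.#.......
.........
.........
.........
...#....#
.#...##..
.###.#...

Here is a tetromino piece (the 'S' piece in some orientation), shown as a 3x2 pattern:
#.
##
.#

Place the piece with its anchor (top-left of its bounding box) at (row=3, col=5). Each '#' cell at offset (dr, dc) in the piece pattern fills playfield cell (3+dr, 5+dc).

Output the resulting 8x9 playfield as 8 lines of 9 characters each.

Fill (3+0,5+0) = (3,5)
Fill (3+1,5+0) = (4,5)
Fill (3+1,5+1) = (4,6)
Fill (3+2,5+1) = (5,6)

Answer: .........
.#.......
.........
.....#...
.....##..
...#..#.#
.#...##..
.###.#...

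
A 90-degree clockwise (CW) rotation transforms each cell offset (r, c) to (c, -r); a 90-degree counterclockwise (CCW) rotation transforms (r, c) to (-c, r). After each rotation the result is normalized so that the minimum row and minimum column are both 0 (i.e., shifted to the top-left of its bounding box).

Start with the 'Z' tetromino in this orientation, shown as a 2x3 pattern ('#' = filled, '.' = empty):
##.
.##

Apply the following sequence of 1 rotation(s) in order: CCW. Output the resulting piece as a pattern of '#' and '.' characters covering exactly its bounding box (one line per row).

Start:
##.
.##
After rotation 1 (CCW):
.#
##
#.

Answer: .#
##
#.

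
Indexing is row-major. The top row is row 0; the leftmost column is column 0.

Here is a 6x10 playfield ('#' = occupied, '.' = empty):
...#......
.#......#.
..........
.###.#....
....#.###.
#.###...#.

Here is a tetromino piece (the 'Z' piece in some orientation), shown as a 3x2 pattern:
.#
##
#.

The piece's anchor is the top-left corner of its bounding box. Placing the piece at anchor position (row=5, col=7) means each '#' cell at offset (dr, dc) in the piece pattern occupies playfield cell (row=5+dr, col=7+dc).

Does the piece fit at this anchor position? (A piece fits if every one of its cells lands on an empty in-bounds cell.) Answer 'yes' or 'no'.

Check each piece cell at anchor (5, 7):
  offset (0,1) -> (5,8): occupied ('#') -> FAIL
  offset (1,0) -> (6,7): out of bounds -> FAIL
  offset (1,1) -> (6,8): out of bounds -> FAIL
  offset (2,0) -> (7,7): out of bounds -> FAIL
All cells valid: no

Answer: no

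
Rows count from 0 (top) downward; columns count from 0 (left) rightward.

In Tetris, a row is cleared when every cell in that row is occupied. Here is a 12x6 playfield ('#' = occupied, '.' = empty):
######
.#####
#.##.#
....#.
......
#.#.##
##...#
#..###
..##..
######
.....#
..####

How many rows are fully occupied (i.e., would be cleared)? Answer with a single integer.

Check each row:
  row 0: 0 empty cells -> FULL (clear)
  row 1: 1 empty cell -> not full
  row 2: 2 empty cells -> not full
  row 3: 5 empty cells -> not full
  row 4: 6 empty cells -> not full
  row 5: 2 empty cells -> not full
  row 6: 3 empty cells -> not full
  row 7: 2 empty cells -> not full
  row 8: 4 empty cells -> not full
  row 9: 0 empty cells -> FULL (clear)
  row 10: 5 empty cells -> not full
  row 11: 2 empty cells -> not full
Total rows cleared: 2

Answer: 2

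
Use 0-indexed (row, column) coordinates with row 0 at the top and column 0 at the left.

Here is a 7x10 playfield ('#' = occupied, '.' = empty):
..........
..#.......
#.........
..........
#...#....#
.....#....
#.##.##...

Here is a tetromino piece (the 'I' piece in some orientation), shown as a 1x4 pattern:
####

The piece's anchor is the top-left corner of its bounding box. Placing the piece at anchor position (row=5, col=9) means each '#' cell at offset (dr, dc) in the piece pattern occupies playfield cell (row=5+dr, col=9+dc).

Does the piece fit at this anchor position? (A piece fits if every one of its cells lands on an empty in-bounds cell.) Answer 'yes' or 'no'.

Check each piece cell at anchor (5, 9):
  offset (0,0) -> (5,9): empty -> OK
  offset (0,1) -> (5,10): out of bounds -> FAIL
  offset (0,2) -> (5,11): out of bounds -> FAIL
  offset (0,3) -> (5,12): out of bounds -> FAIL
All cells valid: no

Answer: no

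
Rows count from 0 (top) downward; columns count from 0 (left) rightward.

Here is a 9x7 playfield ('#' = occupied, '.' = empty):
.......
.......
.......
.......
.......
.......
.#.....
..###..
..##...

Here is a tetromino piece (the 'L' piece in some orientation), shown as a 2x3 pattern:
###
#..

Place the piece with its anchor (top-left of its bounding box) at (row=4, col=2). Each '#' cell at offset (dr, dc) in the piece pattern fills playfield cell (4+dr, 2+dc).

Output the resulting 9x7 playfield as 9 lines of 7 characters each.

Fill (4+0,2+0) = (4,2)
Fill (4+0,2+1) = (4,3)
Fill (4+0,2+2) = (4,4)
Fill (4+1,2+0) = (5,2)

Answer: .......
.......
.......
.......
..###..
..#....
.#.....
..###..
..##...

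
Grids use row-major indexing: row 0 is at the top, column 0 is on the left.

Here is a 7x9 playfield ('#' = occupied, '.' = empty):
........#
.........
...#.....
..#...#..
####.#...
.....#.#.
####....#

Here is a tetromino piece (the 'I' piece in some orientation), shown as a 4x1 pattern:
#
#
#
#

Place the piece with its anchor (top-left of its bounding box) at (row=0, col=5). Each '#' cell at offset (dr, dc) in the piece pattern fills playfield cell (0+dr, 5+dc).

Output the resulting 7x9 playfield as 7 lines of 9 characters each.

Answer: .....#..#
.....#...
...#.#...
..#..##..
####.#...
.....#.#.
####....#

Derivation:
Fill (0+0,5+0) = (0,5)
Fill (0+1,5+0) = (1,5)
Fill (0+2,5+0) = (2,5)
Fill (0+3,5+0) = (3,5)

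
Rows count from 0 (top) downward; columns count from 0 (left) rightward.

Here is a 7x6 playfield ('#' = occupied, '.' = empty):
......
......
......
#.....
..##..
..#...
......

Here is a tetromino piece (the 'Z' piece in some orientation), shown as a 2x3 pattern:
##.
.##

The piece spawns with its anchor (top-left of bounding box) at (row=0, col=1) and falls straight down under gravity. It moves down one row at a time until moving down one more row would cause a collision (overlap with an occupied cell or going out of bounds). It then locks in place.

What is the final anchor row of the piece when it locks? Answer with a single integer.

Spawn at (row=0, col=1). Try each row:
  row 0: fits
  row 1: fits
  row 2: fits
  row 3: blocked -> lock at row 2

Answer: 2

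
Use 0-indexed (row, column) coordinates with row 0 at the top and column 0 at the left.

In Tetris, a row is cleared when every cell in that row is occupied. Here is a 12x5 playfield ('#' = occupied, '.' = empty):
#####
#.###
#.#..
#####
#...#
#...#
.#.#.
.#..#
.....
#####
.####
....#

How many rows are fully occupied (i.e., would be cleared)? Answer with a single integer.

Answer: 3

Derivation:
Check each row:
  row 0: 0 empty cells -> FULL (clear)
  row 1: 1 empty cell -> not full
  row 2: 3 empty cells -> not full
  row 3: 0 empty cells -> FULL (clear)
  row 4: 3 empty cells -> not full
  row 5: 3 empty cells -> not full
  row 6: 3 empty cells -> not full
  row 7: 3 empty cells -> not full
  row 8: 5 empty cells -> not full
  row 9: 0 empty cells -> FULL (clear)
  row 10: 1 empty cell -> not full
  row 11: 4 empty cells -> not full
Total rows cleared: 3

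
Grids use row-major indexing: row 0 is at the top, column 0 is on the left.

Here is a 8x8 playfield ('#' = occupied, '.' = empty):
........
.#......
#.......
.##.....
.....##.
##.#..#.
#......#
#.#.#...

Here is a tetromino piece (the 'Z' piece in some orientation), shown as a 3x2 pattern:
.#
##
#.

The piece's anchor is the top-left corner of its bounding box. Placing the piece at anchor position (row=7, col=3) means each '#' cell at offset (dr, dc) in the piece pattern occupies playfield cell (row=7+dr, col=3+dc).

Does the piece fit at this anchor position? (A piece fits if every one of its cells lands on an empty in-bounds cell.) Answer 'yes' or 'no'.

Answer: no

Derivation:
Check each piece cell at anchor (7, 3):
  offset (0,1) -> (7,4): occupied ('#') -> FAIL
  offset (1,0) -> (8,3): out of bounds -> FAIL
  offset (1,1) -> (8,4): out of bounds -> FAIL
  offset (2,0) -> (9,3): out of bounds -> FAIL
All cells valid: no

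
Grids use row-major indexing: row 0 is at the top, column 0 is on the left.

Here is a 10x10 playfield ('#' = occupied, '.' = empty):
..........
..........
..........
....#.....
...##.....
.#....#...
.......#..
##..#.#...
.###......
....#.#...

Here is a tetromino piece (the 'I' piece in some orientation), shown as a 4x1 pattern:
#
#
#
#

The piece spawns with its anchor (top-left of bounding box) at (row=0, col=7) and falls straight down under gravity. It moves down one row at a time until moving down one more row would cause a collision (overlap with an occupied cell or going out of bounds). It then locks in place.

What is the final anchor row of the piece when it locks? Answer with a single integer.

Spawn at (row=0, col=7). Try each row:
  row 0: fits
  row 1: fits
  row 2: fits
  row 3: blocked -> lock at row 2

Answer: 2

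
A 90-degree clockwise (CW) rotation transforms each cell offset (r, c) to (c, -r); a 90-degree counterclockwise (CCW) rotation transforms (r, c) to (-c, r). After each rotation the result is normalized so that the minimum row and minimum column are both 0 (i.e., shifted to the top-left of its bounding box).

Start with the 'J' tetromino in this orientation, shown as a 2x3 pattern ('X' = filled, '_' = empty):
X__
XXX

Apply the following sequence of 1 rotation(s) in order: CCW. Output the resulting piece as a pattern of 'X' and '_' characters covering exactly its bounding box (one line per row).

Answer: _X
_X
XX

Derivation:
Start:
X__
XXX
After rotation 1 (CCW):
_X
_X
XX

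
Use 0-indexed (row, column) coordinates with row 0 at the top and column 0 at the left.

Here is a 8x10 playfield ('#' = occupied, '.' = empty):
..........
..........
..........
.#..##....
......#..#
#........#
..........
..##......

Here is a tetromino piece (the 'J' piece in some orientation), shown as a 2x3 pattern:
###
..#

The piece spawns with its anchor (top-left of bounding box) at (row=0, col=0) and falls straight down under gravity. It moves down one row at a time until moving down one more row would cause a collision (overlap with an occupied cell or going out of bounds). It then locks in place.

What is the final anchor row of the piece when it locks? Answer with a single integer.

Spawn at (row=0, col=0). Try each row:
  row 0: fits
  row 1: fits
  row 2: fits
  row 3: blocked -> lock at row 2

Answer: 2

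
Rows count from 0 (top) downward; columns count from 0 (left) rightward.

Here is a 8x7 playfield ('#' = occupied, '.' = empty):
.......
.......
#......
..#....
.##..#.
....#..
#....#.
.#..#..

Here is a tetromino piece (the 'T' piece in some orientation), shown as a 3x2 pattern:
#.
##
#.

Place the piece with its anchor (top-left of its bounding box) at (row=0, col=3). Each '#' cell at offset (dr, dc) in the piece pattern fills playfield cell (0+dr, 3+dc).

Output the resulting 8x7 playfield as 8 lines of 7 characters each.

Answer: ...#...
...##..
#..#...
..#....
.##..#.
....#..
#....#.
.#..#..

Derivation:
Fill (0+0,3+0) = (0,3)
Fill (0+1,3+0) = (1,3)
Fill (0+1,3+1) = (1,4)
Fill (0+2,3+0) = (2,3)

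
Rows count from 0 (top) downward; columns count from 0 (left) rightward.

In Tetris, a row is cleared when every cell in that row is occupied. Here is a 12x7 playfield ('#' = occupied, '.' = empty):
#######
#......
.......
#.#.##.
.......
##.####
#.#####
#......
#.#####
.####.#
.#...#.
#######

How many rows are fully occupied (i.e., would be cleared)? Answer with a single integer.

Answer: 2

Derivation:
Check each row:
  row 0: 0 empty cells -> FULL (clear)
  row 1: 6 empty cells -> not full
  row 2: 7 empty cells -> not full
  row 3: 3 empty cells -> not full
  row 4: 7 empty cells -> not full
  row 5: 1 empty cell -> not full
  row 6: 1 empty cell -> not full
  row 7: 6 empty cells -> not full
  row 8: 1 empty cell -> not full
  row 9: 2 empty cells -> not full
  row 10: 5 empty cells -> not full
  row 11: 0 empty cells -> FULL (clear)
Total rows cleared: 2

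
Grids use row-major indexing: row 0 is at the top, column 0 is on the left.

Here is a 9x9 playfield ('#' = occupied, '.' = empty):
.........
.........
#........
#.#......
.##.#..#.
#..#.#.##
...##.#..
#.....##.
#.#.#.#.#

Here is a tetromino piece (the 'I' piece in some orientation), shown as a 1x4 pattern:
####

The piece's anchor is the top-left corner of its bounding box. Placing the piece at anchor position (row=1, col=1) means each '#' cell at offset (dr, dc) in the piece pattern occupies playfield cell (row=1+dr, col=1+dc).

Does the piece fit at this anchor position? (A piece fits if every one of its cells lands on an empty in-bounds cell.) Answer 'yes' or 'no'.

Answer: yes

Derivation:
Check each piece cell at anchor (1, 1):
  offset (0,0) -> (1,1): empty -> OK
  offset (0,1) -> (1,2): empty -> OK
  offset (0,2) -> (1,3): empty -> OK
  offset (0,3) -> (1,4): empty -> OK
All cells valid: yes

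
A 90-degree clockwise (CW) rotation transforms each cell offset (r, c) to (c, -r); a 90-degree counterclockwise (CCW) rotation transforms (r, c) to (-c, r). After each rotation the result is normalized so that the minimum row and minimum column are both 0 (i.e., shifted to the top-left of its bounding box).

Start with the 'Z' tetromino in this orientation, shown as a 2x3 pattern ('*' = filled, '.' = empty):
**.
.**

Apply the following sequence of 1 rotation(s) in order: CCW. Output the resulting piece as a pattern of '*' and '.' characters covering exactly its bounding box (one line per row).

Start:
**.
.**
After rotation 1 (CCW):
.*
**
*.

Answer: .*
**
*.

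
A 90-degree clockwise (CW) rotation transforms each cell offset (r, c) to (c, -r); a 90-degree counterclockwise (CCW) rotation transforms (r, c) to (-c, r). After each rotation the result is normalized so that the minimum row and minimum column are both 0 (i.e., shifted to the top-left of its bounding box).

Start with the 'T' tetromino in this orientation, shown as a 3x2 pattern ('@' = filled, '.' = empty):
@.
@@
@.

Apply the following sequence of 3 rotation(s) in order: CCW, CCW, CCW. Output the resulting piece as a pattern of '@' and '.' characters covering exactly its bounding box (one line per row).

Answer: @@@
.@.

Derivation:
Start:
@.
@@
@.
After rotation 1 (CCW):
.@.
@@@
After rotation 2 (CCW):
.@
@@
.@
After rotation 3 (CCW):
@@@
.@.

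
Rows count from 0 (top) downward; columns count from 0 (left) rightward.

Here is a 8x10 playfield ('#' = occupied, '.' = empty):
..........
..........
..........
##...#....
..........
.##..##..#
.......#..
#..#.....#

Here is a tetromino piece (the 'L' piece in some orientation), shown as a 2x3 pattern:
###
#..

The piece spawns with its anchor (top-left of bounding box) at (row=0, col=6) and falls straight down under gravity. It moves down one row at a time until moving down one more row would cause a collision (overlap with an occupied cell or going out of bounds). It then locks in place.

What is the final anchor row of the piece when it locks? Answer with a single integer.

Answer: 3

Derivation:
Spawn at (row=0, col=6). Try each row:
  row 0: fits
  row 1: fits
  row 2: fits
  row 3: fits
  row 4: blocked -> lock at row 3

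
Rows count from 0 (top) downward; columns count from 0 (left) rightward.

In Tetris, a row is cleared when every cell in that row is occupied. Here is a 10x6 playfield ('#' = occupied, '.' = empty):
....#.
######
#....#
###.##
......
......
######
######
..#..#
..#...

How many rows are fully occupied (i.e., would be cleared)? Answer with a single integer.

Answer: 3

Derivation:
Check each row:
  row 0: 5 empty cells -> not full
  row 1: 0 empty cells -> FULL (clear)
  row 2: 4 empty cells -> not full
  row 3: 1 empty cell -> not full
  row 4: 6 empty cells -> not full
  row 5: 6 empty cells -> not full
  row 6: 0 empty cells -> FULL (clear)
  row 7: 0 empty cells -> FULL (clear)
  row 8: 4 empty cells -> not full
  row 9: 5 empty cells -> not full
Total rows cleared: 3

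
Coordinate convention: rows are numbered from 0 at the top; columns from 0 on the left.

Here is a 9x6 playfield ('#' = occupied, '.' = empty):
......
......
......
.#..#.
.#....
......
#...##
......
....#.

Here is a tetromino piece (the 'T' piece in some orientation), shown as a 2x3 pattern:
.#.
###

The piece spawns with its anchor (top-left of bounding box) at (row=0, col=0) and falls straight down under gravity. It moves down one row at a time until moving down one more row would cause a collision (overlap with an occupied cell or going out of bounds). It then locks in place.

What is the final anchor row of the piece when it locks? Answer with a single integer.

Answer: 1

Derivation:
Spawn at (row=0, col=0). Try each row:
  row 0: fits
  row 1: fits
  row 2: blocked -> lock at row 1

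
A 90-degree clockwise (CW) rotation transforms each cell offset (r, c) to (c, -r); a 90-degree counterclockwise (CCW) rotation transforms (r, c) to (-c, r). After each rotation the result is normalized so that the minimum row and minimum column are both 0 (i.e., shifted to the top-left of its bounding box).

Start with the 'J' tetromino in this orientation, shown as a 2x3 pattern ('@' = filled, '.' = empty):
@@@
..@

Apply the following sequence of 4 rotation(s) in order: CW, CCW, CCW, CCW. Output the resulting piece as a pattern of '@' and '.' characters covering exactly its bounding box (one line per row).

Start:
@@@
..@
After rotation 1 (CW):
.@
.@
@@
After rotation 2 (CCW):
@@@
..@
After rotation 3 (CCW):
@@
@.
@.
After rotation 4 (CCW):
@..
@@@

Answer: @..
@@@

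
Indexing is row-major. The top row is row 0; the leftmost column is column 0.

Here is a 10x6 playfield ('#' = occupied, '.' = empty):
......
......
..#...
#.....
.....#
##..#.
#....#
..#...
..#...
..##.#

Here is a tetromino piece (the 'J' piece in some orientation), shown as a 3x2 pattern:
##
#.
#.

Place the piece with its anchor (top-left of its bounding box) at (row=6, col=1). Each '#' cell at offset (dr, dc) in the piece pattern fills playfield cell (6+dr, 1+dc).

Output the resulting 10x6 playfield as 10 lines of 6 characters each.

Fill (6+0,1+0) = (6,1)
Fill (6+0,1+1) = (6,2)
Fill (6+1,1+0) = (7,1)
Fill (6+2,1+0) = (8,1)

Answer: ......
......
..#...
#.....
.....#
##..#.
###..#
.##...
.##...
..##.#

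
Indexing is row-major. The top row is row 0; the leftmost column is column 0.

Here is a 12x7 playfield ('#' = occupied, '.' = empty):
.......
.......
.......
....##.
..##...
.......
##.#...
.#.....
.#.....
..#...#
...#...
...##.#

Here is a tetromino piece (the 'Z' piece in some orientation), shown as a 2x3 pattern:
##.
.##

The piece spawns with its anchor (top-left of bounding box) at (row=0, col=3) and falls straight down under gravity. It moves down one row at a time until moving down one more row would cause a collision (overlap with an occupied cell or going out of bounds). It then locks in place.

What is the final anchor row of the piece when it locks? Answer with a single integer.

Answer: 1

Derivation:
Spawn at (row=0, col=3). Try each row:
  row 0: fits
  row 1: fits
  row 2: blocked -> lock at row 1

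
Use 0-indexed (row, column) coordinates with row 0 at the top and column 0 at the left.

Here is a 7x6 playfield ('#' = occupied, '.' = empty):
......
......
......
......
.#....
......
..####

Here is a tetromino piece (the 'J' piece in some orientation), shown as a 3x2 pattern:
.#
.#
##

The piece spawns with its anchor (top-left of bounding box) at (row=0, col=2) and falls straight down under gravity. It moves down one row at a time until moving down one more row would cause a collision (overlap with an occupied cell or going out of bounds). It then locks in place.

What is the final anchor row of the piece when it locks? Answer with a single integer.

Answer: 3

Derivation:
Spawn at (row=0, col=2). Try each row:
  row 0: fits
  row 1: fits
  row 2: fits
  row 3: fits
  row 4: blocked -> lock at row 3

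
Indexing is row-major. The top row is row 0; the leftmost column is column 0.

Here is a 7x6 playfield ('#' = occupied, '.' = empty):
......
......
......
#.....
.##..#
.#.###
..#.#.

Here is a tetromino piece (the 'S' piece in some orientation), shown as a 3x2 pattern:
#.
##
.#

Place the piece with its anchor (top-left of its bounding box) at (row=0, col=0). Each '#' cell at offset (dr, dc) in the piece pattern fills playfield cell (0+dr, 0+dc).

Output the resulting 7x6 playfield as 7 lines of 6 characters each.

Answer: #.....
##....
.#....
#.....
.##..#
.#.###
..#.#.

Derivation:
Fill (0+0,0+0) = (0,0)
Fill (0+1,0+0) = (1,0)
Fill (0+1,0+1) = (1,1)
Fill (0+2,0+1) = (2,1)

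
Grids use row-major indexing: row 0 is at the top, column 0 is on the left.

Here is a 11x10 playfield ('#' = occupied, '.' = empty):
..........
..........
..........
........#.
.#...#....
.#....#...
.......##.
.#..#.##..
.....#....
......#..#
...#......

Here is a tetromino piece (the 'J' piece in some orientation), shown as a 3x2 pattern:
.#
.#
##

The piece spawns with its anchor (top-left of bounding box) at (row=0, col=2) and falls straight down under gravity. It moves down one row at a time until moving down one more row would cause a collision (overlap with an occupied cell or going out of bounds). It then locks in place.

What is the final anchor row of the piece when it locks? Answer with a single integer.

Answer: 7

Derivation:
Spawn at (row=0, col=2). Try each row:
  row 0: fits
  row 1: fits
  row 2: fits
  row 3: fits
  row 4: fits
  row 5: fits
  row 6: fits
  row 7: fits
  row 8: blocked -> lock at row 7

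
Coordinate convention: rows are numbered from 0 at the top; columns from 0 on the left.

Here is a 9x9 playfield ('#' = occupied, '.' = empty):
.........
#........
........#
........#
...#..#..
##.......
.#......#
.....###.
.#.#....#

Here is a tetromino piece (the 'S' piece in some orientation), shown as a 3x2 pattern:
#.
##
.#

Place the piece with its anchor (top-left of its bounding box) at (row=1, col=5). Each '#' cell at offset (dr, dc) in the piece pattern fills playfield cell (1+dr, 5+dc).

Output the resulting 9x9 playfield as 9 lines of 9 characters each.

Answer: .........
#....#...
.....##.#
......#.#
...#..#..
##.......
.#......#
.....###.
.#.#....#

Derivation:
Fill (1+0,5+0) = (1,5)
Fill (1+1,5+0) = (2,5)
Fill (1+1,5+1) = (2,6)
Fill (1+2,5+1) = (3,6)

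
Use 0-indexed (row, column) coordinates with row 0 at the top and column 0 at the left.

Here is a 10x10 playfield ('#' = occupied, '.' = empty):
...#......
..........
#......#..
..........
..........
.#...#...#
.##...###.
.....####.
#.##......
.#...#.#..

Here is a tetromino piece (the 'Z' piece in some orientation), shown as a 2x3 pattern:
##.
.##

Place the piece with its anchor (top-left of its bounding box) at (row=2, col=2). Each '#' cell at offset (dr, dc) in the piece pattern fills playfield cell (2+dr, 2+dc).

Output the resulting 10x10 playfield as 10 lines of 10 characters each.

Fill (2+0,2+0) = (2,2)
Fill (2+0,2+1) = (2,3)
Fill (2+1,2+1) = (3,3)
Fill (2+1,2+2) = (3,4)

Answer: ...#......
..........
#.##...#..
...##.....
..........
.#...#...#
.##...###.
.....####.
#.##......
.#...#.#..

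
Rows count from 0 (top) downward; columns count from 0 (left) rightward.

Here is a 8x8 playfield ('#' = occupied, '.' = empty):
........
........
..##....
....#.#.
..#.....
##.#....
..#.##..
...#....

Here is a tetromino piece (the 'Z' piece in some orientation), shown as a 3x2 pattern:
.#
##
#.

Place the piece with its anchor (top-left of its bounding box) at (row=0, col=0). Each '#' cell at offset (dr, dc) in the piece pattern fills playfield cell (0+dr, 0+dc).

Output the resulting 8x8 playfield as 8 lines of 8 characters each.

Fill (0+0,0+1) = (0,1)
Fill (0+1,0+0) = (1,0)
Fill (0+1,0+1) = (1,1)
Fill (0+2,0+0) = (2,0)

Answer: .#......
##......
#.##....
....#.#.
..#.....
##.#....
..#.##..
...#....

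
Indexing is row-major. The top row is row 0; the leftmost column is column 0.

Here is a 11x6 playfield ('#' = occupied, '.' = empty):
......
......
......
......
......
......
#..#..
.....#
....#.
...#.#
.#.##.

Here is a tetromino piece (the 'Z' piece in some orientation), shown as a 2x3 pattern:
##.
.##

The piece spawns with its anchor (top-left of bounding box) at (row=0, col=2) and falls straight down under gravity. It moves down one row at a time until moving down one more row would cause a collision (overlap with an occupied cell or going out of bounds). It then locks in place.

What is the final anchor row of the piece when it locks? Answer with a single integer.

Answer: 4

Derivation:
Spawn at (row=0, col=2). Try each row:
  row 0: fits
  row 1: fits
  row 2: fits
  row 3: fits
  row 4: fits
  row 5: blocked -> lock at row 4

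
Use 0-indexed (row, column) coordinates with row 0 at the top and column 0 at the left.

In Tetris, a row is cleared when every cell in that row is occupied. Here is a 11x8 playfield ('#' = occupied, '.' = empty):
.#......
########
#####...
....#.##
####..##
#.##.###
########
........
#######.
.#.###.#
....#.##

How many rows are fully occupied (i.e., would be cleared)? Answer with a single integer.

Check each row:
  row 0: 7 empty cells -> not full
  row 1: 0 empty cells -> FULL (clear)
  row 2: 3 empty cells -> not full
  row 3: 5 empty cells -> not full
  row 4: 2 empty cells -> not full
  row 5: 2 empty cells -> not full
  row 6: 0 empty cells -> FULL (clear)
  row 7: 8 empty cells -> not full
  row 8: 1 empty cell -> not full
  row 9: 3 empty cells -> not full
  row 10: 5 empty cells -> not full
Total rows cleared: 2

Answer: 2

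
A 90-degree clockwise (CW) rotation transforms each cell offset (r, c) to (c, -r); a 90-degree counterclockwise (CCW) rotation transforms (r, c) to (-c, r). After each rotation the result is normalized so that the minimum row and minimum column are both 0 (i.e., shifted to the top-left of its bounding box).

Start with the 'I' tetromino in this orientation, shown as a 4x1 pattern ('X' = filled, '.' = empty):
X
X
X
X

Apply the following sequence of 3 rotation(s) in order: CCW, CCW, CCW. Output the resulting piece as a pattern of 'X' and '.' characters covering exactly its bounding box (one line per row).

Start:
X
X
X
X
After rotation 1 (CCW):
XXXX
After rotation 2 (CCW):
X
X
X
X
After rotation 3 (CCW):
XXXX

Answer: XXXX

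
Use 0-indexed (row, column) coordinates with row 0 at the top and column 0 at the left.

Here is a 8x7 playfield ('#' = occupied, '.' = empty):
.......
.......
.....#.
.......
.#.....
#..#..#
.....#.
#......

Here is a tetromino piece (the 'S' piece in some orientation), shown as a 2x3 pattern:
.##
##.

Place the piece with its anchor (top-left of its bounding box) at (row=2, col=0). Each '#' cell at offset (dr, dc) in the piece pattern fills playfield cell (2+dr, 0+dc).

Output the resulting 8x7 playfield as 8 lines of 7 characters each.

Fill (2+0,0+1) = (2,1)
Fill (2+0,0+2) = (2,2)
Fill (2+1,0+0) = (3,0)
Fill (2+1,0+1) = (3,1)

Answer: .......
.......
.##..#.
##.....
.#.....
#..#..#
.....#.
#......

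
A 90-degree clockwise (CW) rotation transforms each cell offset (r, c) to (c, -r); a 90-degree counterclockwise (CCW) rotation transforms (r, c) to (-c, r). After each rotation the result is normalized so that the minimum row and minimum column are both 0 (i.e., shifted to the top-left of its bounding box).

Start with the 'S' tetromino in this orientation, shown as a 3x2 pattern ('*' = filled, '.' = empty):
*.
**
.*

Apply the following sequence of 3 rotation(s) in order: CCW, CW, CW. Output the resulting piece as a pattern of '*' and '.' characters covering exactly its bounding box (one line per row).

Answer: .**
**.

Derivation:
Start:
*.
**
.*
After rotation 1 (CCW):
.**
**.
After rotation 2 (CW):
*.
**
.*
After rotation 3 (CW):
.**
**.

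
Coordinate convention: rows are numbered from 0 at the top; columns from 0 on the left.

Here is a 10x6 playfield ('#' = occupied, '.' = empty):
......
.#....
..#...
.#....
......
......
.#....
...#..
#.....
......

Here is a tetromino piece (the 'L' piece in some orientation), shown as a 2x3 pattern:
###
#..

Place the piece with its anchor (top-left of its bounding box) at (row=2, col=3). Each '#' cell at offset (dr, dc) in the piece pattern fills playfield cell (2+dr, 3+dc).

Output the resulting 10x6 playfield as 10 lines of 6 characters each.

Answer: ......
.#....
..####
.#.#..
......
......
.#....
...#..
#.....
......

Derivation:
Fill (2+0,3+0) = (2,3)
Fill (2+0,3+1) = (2,4)
Fill (2+0,3+2) = (2,5)
Fill (2+1,3+0) = (3,3)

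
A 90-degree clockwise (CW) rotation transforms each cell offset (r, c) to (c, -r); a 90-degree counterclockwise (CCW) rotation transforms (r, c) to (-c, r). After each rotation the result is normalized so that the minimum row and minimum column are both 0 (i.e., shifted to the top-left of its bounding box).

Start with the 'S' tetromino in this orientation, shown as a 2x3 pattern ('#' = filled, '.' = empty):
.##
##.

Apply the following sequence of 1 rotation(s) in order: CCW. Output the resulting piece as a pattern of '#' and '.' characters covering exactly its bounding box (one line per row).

Answer: #.
##
.#

Derivation:
Start:
.##
##.
After rotation 1 (CCW):
#.
##
.#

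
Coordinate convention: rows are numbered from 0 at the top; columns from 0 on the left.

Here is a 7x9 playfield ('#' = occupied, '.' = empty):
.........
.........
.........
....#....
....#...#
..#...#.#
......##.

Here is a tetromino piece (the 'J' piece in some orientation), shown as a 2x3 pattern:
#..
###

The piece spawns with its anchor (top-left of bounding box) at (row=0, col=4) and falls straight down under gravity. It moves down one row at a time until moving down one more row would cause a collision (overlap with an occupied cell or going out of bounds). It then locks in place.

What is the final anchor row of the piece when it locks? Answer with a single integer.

Answer: 1

Derivation:
Spawn at (row=0, col=4). Try each row:
  row 0: fits
  row 1: fits
  row 2: blocked -> lock at row 1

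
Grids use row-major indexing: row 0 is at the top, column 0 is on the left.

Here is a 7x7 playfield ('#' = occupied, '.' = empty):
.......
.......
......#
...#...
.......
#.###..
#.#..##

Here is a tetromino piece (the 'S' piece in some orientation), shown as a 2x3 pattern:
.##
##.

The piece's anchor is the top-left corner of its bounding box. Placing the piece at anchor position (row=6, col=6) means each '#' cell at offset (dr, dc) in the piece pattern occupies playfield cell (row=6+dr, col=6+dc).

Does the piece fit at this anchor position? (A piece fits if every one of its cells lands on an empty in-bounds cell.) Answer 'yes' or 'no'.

Check each piece cell at anchor (6, 6):
  offset (0,1) -> (6,7): out of bounds -> FAIL
  offset (0,2) -> (6,8): out of bounds -> FAIL
  offset (1,0) -> (7,6): out of bounds -> FAIL
  offset (1,1) -> (7,7): out of bounds -> FAIL
All cells valid: no

Answer: no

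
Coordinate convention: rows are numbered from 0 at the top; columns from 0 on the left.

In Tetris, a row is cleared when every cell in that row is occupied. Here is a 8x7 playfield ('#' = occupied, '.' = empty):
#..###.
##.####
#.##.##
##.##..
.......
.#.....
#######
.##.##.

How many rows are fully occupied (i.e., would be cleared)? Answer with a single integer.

Check each row:
  row 0: 3 empty cells -> not full
  row 1: 1 empty cell -> not full
  row 2: 2 empty cells -> not full
  row 3: 3 empty cells -> not full
  row 4: 7 empty cells -> not full
  row 5: 6 empty cells -> not full
  row 6: 0 empty cells -> FULL (clear)
  row 7: 3 empty cells -> not full
Total rows cleared: 1

Answer: 1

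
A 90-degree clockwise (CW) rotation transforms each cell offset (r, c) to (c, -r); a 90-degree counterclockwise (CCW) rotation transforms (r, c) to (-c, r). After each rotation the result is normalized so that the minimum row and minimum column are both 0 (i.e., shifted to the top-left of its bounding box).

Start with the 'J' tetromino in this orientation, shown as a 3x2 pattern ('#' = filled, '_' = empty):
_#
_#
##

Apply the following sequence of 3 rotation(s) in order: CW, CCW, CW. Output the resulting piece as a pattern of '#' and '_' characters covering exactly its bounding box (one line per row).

Answer: #__
###

Derivation:
Start:
_#
_#
##
After rotation 1 (CW):
#__
###
After rotation 2 (CCW):
_#
_#
##
After rotation 3 (CW):
#__
###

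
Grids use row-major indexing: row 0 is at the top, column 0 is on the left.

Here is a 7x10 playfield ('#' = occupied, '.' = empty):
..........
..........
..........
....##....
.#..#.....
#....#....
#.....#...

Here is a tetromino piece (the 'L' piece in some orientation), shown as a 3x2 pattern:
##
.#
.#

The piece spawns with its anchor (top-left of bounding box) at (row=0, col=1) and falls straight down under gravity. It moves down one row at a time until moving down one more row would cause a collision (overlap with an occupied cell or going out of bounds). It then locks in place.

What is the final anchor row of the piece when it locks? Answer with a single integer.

Answer: 3

Derivation:
Spawn at (row=0, col=1). Try each row:
  row 0: fits
  row 1: fits
  row 2: fits
  row 3: fits
  row 4: blocked -> lock at row 3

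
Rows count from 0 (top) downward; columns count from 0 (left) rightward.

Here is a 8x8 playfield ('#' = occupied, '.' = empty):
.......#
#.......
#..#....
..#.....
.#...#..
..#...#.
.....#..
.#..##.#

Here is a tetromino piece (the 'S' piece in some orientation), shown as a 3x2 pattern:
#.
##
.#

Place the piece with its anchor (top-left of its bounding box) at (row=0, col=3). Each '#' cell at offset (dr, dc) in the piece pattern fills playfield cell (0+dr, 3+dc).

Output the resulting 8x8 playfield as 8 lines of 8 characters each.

Answer: ...#...#
#..##...
#..##...
..#.....
.#...#..
..#...#.
.....#..
.#..##.#

Derivation:
Fill (0+0,3+0) = (0,3)
Fill (0+1,3+0) = (1,3)
Fill (0+1,3+1) = (1,4)
Fill (0+2,3+1) = (2,4)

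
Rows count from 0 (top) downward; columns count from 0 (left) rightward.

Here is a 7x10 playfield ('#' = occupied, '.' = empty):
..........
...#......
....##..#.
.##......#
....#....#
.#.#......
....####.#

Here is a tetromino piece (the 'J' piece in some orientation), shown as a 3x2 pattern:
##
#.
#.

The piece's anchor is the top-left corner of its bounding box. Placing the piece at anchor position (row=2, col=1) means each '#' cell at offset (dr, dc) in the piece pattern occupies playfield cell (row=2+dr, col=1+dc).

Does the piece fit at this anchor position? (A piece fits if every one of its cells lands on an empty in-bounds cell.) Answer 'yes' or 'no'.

Check each piece cell at anchor (2, 1):
  offset (0,0) -> (2,1): empty -> OK
  offset (0,1) -> (2,2): empty -> OK
  offset (1,0) -> (3,1): occupied ('#') -> FAIL
  offset (2,0) -> (4,1): empty -> OK
All cells valid: no

Answer: no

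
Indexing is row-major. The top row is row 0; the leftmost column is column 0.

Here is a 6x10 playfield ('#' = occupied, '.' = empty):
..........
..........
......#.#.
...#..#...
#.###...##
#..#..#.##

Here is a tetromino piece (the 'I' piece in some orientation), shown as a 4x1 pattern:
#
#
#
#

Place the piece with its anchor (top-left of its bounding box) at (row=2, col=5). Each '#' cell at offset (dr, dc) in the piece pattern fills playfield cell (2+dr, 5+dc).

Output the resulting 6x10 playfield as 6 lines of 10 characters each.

Answer: ..........
..........
.....##.#.
...#.##...
#.####..##
#..#.##.##

Derivation:
Fill (2+0,5+0) = (2,5)
Fill (2+1,5+0) = (3,5)
Fill (2+2,5+0) = (4,5)
Fill (2+3,5+0) = (5,5)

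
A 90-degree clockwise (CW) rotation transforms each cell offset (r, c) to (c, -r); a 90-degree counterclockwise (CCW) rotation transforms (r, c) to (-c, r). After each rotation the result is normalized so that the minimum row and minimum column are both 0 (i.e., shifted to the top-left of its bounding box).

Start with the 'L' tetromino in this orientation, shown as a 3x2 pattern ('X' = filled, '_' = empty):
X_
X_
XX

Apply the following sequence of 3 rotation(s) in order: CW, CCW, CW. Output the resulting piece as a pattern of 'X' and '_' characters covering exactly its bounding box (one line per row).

Start:
X_
X_
XX
After rotation 1 (CW):
XXX
X__
After rotation 2 (CCW):
X_
X_
XX
After rotation 3 (CW):
XXX
X__

Answer: XXX
X__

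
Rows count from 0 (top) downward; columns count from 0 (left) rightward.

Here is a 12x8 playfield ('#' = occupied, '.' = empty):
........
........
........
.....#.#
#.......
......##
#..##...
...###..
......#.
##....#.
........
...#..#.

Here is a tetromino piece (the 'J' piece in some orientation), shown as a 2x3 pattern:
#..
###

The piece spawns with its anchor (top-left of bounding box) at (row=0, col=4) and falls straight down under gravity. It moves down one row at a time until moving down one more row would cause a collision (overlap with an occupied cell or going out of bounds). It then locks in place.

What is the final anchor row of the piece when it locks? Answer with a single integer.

Answer: 1

Derivation:
Spawn at (row=0, col=4). Try each row:
  row 0: fits
  row 1: fits
  row 2: blocked -> lock at row 1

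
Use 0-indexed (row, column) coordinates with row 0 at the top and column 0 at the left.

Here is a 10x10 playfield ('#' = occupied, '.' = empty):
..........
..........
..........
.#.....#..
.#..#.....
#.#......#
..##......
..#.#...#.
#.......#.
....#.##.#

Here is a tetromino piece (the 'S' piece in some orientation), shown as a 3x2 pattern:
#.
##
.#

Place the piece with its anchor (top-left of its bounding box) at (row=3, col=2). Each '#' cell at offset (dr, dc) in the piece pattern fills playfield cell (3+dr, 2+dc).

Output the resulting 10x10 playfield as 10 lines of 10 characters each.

Fill (3+0,2+0) = (3,2)
Fill (3+1,2+0) = (4,2)
Fill (3+1,2+1) = (4,3)
Fill (3+2,2+1) = (5,3)

Answer: ..........
..........
..........
.##....#..
.####.....
#.##.....#
..##......
..#.#...#.
#.......#.
....#.##.#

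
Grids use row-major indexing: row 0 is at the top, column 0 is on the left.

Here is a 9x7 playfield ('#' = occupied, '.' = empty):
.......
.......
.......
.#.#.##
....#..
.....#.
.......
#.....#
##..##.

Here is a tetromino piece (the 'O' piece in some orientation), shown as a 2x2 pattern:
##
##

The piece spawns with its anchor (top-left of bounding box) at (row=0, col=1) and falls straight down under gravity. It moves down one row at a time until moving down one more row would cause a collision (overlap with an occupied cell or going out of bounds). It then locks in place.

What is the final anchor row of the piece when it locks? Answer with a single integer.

Answer: 1

Derivation:
Spawn at (row=0, col=1). Try each row:
  row 0: fits
  row 1: fits
  row 2: blocked -> lock at row 1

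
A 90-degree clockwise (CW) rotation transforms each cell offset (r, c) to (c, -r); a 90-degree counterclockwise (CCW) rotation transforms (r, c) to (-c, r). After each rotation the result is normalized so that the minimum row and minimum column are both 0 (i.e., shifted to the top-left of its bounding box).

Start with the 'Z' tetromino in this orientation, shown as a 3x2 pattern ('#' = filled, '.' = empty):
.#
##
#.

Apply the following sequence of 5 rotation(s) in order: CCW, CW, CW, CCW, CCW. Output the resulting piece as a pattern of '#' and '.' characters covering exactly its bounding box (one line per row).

Answer: ##.
.##

Derivation:
Start:
.#
##
#.
After rotation 1 (CCW):
##.
.##
After rotation 2 (CW):
.#
##
#.
After rotation 3 (CW):
##.
.##
After rotation 4 (CCW):
.#
##
#.
After rotation 5 (CCW):
##.
.##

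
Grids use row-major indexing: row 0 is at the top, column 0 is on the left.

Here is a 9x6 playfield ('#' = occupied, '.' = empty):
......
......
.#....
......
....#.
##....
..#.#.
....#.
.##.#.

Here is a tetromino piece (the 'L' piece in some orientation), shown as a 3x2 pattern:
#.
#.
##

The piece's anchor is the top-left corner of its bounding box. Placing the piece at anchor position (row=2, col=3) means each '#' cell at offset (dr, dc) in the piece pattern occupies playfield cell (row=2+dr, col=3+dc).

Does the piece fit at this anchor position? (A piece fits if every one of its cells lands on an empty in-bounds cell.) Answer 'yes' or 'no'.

Answer: no

Derivation:
Check each piece cell at anchor (2, 3):
  offset (0,0) -> (2,3): empty -> OK
  offset (1,0) -> (3,3): empty -> OK
  offset (2,0) -> (4,3): empty -> OK
  offset (2,1) -> (4,4): occupied ('#') -> FAIL
All cells valid: no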